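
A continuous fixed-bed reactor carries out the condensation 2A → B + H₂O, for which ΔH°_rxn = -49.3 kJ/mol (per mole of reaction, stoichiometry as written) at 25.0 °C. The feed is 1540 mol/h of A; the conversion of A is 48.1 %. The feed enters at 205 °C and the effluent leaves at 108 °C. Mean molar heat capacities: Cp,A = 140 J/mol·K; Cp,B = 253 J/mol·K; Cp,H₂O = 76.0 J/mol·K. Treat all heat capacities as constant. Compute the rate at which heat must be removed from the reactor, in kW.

Extent of reaction ξ = 0.481 × 1540 / 2 = 370.37 mol/h
Reaction term: ξ·ΔH°_rxn = 370.37 × -49.3 = -18259 kJ/h
Sensible, feed 205→25 °C: -38808 kJ/h
Outlet flows (mol/h): A 799.26, B 370.37, H₂O 370.37
Sensible, products 25→108 °C: 19401 kJ/h
Q = ΔH = -37666 kJ/h = -10.463 kW
Heat removed = 10.463 kW

Q_out = 10.5 kW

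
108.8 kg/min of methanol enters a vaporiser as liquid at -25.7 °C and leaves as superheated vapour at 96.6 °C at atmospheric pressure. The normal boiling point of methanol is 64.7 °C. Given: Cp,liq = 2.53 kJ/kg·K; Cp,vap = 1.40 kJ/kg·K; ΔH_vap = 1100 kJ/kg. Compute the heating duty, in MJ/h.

Q = 8970 MJ/h

liquid -25.7→64.7 °C: 228.71 kJ/kg
vaporisation at 64.7 °C: 1100 kJ/kg
vapour 64.7→96.6 °C: 44.66 kJ/kg
Δh = 228.71 + 1100 + 44.66 = 1373.4 kJ/kg
Q = ṁ·Δh = 108.8 kg/min × 1373.4 kJ/kg = 149420 kJ/min
|Q| = 2490.4 kW = 8965.4 MJ/h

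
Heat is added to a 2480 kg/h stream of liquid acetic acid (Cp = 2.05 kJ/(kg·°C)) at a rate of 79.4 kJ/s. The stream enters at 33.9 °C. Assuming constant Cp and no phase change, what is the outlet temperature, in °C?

Q = 79.4 kJ/s = 285840 kJ/h
ΔT = Q/(ṁ·Cp) = 285840/(2480×2.05) = 56.223 K
T_out = 33.9 + 56.223 = 90.123 °C

T_out = 90.1 °C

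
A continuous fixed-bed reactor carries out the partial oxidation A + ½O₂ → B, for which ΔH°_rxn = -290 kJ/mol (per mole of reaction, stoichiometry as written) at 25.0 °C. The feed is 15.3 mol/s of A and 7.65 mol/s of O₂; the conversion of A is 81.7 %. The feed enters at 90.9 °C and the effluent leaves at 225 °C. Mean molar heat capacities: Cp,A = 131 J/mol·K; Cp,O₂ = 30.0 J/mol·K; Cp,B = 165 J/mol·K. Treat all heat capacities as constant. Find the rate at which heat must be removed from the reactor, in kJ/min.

Extent of reaction ξ = 0.817 × 15.3 = 12.5 mol/s
Reaction term: ξ·ΔH°_rxn = 12.5 × -290 = -3625 kJ/s
Sensible, feed 90.9→25 °C: -147.21 kJ/s
Outlet flows (mol/s): A 2.7999, O₂ 1.4, B 12.5
Sensible, products 25→225 °C: 494.26 kJ/s
Q = ΔH = -3278 kJ/s = -3278 kW
Heat removed = 196680 kJ/min

Q_out = 197000 kJ/min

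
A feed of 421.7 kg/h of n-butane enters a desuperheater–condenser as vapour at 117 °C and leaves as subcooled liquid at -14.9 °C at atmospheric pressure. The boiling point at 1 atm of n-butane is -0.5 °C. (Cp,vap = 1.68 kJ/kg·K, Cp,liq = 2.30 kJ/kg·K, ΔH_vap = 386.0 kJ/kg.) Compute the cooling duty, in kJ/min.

Q_c = 4330 kJ/min

vapour 117→-0.5 °C: -197.4 kJ/kg
condensation at -0.5 °C: -386 kJ/kg
liquid -0.5→-14.9 °C: -33.12 kJ/kg
Δh = -197.4 + -386 + -33.12 = -616.52 kJ/kg
Q = ṁ·Δh = 421.7 kg/h × -616.52 kJ/kg = -259990 kJ/h
|Q| = 72.218 kW = 4333.1 kJ/min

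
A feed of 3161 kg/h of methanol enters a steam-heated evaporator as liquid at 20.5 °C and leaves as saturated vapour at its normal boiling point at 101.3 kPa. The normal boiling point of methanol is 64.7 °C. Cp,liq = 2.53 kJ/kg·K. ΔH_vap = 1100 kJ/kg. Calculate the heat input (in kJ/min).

liquid 20.5→64.7 °C: 111.83 kJ/kg
vaporisation at 64.7 °C: 1100 kJ/kg
Δh = 111.83 + 1100 = 1211.8 kJ/kg
Q = ṁ·Δh = 3161 kg/h × 1211.8 kJ/kg = 3.8306e+06 kJ/h
|Q| = 1064.1 kW = 63843 kJ/min

Q = 63800 kJ/min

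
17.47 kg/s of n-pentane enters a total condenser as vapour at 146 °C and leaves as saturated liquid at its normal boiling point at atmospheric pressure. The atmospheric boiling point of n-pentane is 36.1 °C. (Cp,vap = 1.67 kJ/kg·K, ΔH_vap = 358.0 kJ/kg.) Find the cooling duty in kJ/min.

Q_c = 568000 kJ/min

vapour 146→36.1 °C: -183.53 kJ/kg
condensation at 36.1 °C: -358 kJ/kg
Δh = -183.53 + -358 = -541.53 kJ/kg
Q = ṁ·Δh = 17.47 kg/s × -541.53 kJ/kg = -9460.6 kJ/s
|Q| = 9460.6 kW = 567630 kJ/min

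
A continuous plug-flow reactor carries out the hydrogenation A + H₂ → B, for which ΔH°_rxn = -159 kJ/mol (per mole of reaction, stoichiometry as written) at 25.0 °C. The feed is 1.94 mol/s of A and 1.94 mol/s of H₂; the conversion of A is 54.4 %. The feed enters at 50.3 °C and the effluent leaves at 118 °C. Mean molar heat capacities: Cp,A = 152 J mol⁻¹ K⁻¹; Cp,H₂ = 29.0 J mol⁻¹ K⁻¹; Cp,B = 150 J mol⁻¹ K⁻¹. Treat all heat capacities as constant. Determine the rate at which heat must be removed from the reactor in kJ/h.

Extent of reaction ξ = 0.544 × 1.94 = 1.0554 mol/s
Reaction term: ξ·ΔH°_rxn = 1.0554 × -159 = -167.8 kJ/s
Sensible, feed 50.3→25 °C: -8.8838 kJ/s
Outlet flows (mol/s): A 0.88464, H₂ 0.88464, B 1.0554
Sensible, products 25→118 °C: 29.613 kJ/s
Q = ΔH = -147.07 kJ/s = -147.07 kW
Heat removed = 529460 kJ/h

Q_out = 529000 kJ/h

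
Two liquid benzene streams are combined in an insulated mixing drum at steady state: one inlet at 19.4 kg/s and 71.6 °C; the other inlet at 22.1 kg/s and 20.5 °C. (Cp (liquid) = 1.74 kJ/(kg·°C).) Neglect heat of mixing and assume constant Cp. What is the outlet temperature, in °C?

T_out = 44.4 °C

Adiabatic, steady state ⇒ Σ ṁᵢCp,ᵢ(T_out − Tᵢ) = 0
T_out = Σ ṁᵢCp,ᵢTᵢ / Σ ṁᵢCp,ᵢ
      = 3205.2 / 72.21 = 44.388 °C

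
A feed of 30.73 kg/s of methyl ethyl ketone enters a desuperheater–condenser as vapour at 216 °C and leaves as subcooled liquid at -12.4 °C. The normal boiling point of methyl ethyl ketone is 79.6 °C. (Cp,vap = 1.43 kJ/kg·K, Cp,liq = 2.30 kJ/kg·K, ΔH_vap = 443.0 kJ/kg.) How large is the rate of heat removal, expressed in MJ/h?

vapour 216→79.6 °C: -195.05 kJ/kg
condensation at 79.6 °C: -443 kJ/kg
liquid 79.6→-12.4 °C: -211.6 kJ/kg
Δh = -195.05 + -443 + -211.6 = -849.65 kJ/kg
Q = ṁ·Δh = 30.73 kg/s × -849.65 kJ/kg = -26110 kJ/s
|Q| = 26110 kW = 93995 MJ/h

Q_c = 94000 MJ/h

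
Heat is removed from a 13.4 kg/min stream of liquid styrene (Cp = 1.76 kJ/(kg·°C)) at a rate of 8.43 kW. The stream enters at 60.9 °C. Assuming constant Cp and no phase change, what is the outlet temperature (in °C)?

Q = 8.43 kW = 505.8 kJ/min
ΔT = Q/(ṁ·Cp) = 505.8/(13.4×1.76) = 21.447 K
T_out = 60.9 − 21.447 = 39.453 °C

T_out = 39.5 °C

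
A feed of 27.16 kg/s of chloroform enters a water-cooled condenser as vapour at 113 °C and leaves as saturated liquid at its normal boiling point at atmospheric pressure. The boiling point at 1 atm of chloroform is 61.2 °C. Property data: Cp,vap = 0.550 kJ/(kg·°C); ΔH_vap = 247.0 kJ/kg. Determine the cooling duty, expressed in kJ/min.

vapour 113→61.2 °C: -28.49 kJ/kg
condensation at 61.2 °C: -247 kJ/kg
Δh = -28.49 + -247 = -275.49 kJ/kg
Q = ṁ·Δh = 27.16 kg/s × -275.49 kJ/kg = -7482.3 kJ/s
|Q| = 7482.3 kW = 448940 kJ/min

Q_c = 449000 kJ/min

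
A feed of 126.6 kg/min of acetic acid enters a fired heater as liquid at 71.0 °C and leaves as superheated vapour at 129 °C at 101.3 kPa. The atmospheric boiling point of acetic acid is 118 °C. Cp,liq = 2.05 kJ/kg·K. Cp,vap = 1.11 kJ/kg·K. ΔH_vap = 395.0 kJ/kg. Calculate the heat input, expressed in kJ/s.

Q = 1060 kJ/s

liquid 71.0→118 °C: 96.35 kJ/kg
vaporisation at 118 °C: 395 kJ/kg
vapour 118→129 °C: 12.21 kJ/kg
Δh = 96.35 + 395 + 12.21 = 503.56 kJ/kg
Q = ṁ·Δh = 126.6 kg/min × 503.56 kJ/kg = 63751 kJ/min
|Q| = 1062.5 kW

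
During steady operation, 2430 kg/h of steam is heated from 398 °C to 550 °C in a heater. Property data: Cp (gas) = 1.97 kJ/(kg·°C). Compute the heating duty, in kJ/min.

Q = 12100 kJ/min

Q = ṁ·Cp·ΔT = 2430 × 1.97 × (550 − 398) = 727640 kJ/h
Converting: 727640 / 3600 s = 202.12 kW
Heating duty = 12127 kJ/min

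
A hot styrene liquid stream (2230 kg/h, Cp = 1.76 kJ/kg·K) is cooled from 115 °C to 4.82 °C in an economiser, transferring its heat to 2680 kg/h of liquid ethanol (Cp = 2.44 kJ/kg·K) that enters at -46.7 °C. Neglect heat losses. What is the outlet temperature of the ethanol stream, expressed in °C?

T_c,out = 19.4 °C

Heat released by hot stream: Q = 2230 × 1.76 × (115 − 4.82) = 432430 kJ/h
Energy balance on cold side (adiabatic exchanger): Q = ṁ_c·Cp_c·(T_c,out − T_c,in)
T_c,out = -46.7 + 432430/(2680 × 2.44) = 19.43 °C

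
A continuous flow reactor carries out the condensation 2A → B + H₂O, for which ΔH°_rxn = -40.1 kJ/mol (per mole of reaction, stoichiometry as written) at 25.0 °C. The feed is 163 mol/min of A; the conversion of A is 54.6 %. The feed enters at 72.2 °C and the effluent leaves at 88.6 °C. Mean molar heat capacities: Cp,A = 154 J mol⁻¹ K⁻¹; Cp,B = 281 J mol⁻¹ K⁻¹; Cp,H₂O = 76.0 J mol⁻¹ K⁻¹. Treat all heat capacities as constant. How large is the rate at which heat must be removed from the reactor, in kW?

Q_out = 20.6 kW

Extent of reaction ξ = 0.546 × 163 / 2 = 44.499 mol/min
Reaction term: ξ·ΔH°_rxn = 44.499 × -40.1 = -1784.4 kJ/min
Sensible, feed 72.2→25 °C: -1184.8 kJ/min
Outlet flows (mol/min): A 74.002, B 44.499, H₂O 44.499
Sensible, products 25→88.6 °C: 1735.2 kJ/min
Q = ΔH = -1234.1 kJ/min = -20.568 kW
Heat removed = 20.568 kW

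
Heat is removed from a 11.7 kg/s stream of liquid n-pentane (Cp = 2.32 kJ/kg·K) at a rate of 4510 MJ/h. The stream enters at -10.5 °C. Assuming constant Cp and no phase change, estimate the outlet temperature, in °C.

T_out = -56.7 °C

Q = 4510 MJ/h = 1252.8 kJ/s
ΔT = Q/(ṁ·Cp) = 1252.8/(11.7×2.32) = 46.153 K
T_out = -10.5 − 46.153 = -56.653 °C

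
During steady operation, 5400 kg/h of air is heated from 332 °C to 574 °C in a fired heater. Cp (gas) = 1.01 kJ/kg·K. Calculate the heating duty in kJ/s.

Q = ṁ·Cp·ΔT = 5400 × 1.01 × (574 − 332) = 1.3199e+06 kJ/h
Converting: 1.3199e+06 / 3600 s = 366.63 kW

Q = 367 kJ/s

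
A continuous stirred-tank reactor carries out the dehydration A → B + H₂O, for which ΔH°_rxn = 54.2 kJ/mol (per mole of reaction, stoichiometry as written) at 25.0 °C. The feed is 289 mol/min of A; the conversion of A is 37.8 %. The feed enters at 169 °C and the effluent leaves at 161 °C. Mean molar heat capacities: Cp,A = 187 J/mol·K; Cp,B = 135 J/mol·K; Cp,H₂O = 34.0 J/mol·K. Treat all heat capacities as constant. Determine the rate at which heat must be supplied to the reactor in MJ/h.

Q_in = 313 MJ/h

Extent of reaction ξ = 0.378 × 289 = 109.24 mol/min
Reaction term: ξ·ΔH°_rxn = 109.24 × 54.2 = 5920.9 kJ/min
Sensible, feed 169→25 °C: -7782.2 kJ/min
Outlet flows (mol/min): A 179.76, B 109.24, H₂O 109.24
Sensible, products 25→161 °C: 7082.4 kJ/min
Q = ΔH = 5221.1 kJ/min = 87.019 kW
Heat supplied = 313.27 MJ/h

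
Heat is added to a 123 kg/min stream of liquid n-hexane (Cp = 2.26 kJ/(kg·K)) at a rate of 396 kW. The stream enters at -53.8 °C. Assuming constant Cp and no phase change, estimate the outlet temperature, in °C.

T_out = 31.7 °C

Q = 396 kW = 23760 kJ/min
ΔT = Q/(ṁ·Cp) = 23760/(123×2.26) = 85.474 K
T_out = -53.8 + 85.474 = 31.674 °C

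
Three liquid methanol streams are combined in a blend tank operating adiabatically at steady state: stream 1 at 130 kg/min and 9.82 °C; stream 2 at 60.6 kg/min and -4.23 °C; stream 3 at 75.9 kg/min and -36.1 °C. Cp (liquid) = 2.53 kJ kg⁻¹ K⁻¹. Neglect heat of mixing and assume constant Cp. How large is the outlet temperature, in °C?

No heat crosses the boundary, so H_out = H_in.
T_out = Σ ṁᵢCp,ᵢTᵢ / Σ ṁᵢCp,ᵢ
      = -4350.9 / 674.24 = -6.453 °C

T_out = -6.45 °C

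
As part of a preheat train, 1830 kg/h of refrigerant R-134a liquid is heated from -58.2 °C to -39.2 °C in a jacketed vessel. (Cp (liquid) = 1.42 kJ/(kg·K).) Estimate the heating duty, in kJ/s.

Q = ṁ·Cp·ΔT = 1830 × 1.42 × (-39.2 − -58.2) = 49373 kJ/h
Converting: 49373 / 3600 s = 13.715 kW

Q = 13.7 kJ/s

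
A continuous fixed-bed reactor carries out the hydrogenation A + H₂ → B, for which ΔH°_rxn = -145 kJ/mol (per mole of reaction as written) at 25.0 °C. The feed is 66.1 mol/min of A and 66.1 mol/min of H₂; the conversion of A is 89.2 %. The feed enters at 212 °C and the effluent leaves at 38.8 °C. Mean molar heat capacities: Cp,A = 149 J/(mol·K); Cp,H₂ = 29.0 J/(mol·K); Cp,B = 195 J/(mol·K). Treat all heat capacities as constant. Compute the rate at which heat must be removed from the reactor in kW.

Q_out = 176 kW

Extent of reaction ξ = 0.892 × 66.1 = 58.961 mol/min
Reaction term: ξ·ΔH°_rxn = 58.961 × -145 = -8549.4 kJ/min
Sensible, feed 212→25 °C: -2200.2 kJ/min
Outlet flows (mol/min): A 7.1388, H₂ 7.1388, B 58.961
Sensible, products 25→38.8 °C: 176.2 kJ/min
Q = ΔH = -10573 kJ/min = -176.22 kW
Heat removed = 176.22 kW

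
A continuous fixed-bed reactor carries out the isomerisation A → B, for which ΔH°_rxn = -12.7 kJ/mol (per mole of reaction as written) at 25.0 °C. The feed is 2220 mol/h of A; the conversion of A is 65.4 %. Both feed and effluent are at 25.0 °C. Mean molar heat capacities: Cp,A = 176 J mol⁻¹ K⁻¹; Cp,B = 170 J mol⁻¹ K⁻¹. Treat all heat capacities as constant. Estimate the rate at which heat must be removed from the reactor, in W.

Extent of reaction ξ = 0.654 × 2220 = 1451.9 mol/h
Reaction term: ξ·ΔH°_rxn = 1451.9 × -12.7 = -18439 kJ/h
Q = ΔH = -18439 kJ/h = -5.1219 kW
Heat removed = 5121.9 W

Q_out = 5120 W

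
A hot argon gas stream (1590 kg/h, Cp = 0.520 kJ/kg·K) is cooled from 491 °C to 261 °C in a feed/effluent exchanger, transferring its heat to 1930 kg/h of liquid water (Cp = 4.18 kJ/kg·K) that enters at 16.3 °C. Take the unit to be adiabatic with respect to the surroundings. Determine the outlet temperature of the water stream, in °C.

T_c,out = 39.9 °C

Heat released by hot stream: Q = 1590 × 0.520 × (491 − 261) = 190160 kJ/h
Energy balance on cold side (adiabatic exchanger): Q = ṁ_c·Cp_c·(T_c,out − T_c,in)
T_c,out = 16.3 + 190160/(1930 × 4.18) = 39.872 °C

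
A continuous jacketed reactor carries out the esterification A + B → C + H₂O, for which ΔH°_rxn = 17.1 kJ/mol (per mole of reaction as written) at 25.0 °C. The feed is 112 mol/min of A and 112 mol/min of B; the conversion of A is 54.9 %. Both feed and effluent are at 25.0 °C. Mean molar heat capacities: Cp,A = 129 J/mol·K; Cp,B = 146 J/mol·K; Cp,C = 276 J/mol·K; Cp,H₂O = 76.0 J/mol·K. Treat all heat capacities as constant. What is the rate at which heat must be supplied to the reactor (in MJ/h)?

Extent of reaction ξ = 0.549 × 112 = 61.488 mol/min
Reaction term: ξ·ΔH°_rxn = 61.488 × 17.1 = 1051.4 kJ/min
Q = ΔH = 1051.4 kJ/min = 17.524 kW
Heat supplied = 63.087 MJ/h

Q_in = 63.1 MJ/h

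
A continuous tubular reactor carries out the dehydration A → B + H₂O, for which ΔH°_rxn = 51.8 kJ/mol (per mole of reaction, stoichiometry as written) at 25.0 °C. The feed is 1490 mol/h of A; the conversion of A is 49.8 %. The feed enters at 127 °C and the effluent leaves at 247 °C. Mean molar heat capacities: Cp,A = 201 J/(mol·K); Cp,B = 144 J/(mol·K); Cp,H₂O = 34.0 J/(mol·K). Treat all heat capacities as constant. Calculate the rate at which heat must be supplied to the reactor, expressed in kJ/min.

Extent of reaction ξ = 0.498 × 1490 = 742.02 mol/h
Reaction term: ξ·ΔH°_rxn = 742.02 × 51.8 = 38437 kJ/h
Sensible, feed 127→25 °C: -30548 kJ/h
Outlet flows (mol/h): A 747.98, B 742.02, H₂O 742.02
Sensible, products 25→247 °C: 62698 kJ/h
Q = ΔH = 70587 kJ/h = 19.607 kW
Heat supplied = 1176.4 kJ/min

Q_in = 1180 kJ/min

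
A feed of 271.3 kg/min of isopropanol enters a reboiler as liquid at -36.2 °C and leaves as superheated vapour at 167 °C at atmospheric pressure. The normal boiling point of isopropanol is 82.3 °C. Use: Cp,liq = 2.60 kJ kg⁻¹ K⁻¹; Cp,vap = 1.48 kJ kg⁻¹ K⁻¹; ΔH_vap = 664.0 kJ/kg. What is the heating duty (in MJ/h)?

Q = 17900 MJ/h

liquid -36.2→82.3 °C: 308.1 kJ/kg
vaporisation at 82.3 °C: 664 kJ/kg
vapour 82.3→167 °C: 125.36 kJ/kg
Δh = 308.1 + 664 + 125.36 = 1097.5 kJ/kg
Q = ṁ·Δh = 271.3 kg/min × 1097.5 kJ/kg = 297740 kJ/min
|Q| = 4962.3 kW = 17864 MJ/h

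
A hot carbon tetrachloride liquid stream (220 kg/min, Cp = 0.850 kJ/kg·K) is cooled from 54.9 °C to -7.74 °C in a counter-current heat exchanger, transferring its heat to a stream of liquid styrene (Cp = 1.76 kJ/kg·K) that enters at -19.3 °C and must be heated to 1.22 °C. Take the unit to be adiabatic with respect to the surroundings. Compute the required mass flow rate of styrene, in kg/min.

Heat released by hot stream: Q = 220 × 0.850 × (54.9 − -7.74) = 11714 kJ/min
Energy balance on cold side (adiabatic exchanger): Q = ṁ_c·Cp_c·(T_c,out − T_c,in)
ṁ_c = 11714 / [1.76 × (1.22 − -19.3)] = 324.34 kg/min

ṁ_c = 324 kg/min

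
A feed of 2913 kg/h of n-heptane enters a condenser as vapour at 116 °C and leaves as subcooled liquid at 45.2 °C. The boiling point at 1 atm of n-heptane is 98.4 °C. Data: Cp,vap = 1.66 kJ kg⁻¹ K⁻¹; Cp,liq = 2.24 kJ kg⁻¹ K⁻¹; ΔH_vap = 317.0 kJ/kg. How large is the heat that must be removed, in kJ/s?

Q_c = 377 kJ/s

vapour 116→98.4 °C: -29.216 kJ/kg
condensation at 98.4 °C: -317 kJ/kg
liquid 98.4→45.2 °C: -119.17 kJ/kg
Δh = -29.216 + -317 + -119.17 = -465.38 kJ/kg
Q = ṁ·Δh = 2913 kg/h × -465.38 kJ/kg = -1.3557e+06 kJ/h
|Q| = 376.57 kW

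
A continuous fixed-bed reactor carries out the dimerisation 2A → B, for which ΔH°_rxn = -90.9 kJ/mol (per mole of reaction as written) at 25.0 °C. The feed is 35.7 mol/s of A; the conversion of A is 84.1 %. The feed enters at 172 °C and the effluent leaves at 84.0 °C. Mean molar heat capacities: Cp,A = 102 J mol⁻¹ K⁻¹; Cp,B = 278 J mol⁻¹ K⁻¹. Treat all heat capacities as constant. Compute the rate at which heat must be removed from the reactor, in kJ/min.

Extent of reaction ξ = 0.841 × 35.7 / 2 = 15.012 mol/s
Reaction term: ξ·ΔH°_rxn = 15.012 × -90.9 = -1364.6 kJ/s
Sensible, feed 172→25 °C: -535.29 kJ/s
Outlet flows (mol/s): A 5.6763, B 15.012
Sensible, products 25→84.0 °C: 280.38 kJ/s
Q = ΔH = -1619.5 kJ/s = -1619.5 kW
Heat removed = 97169 kJ/min

Q_out = 97200 kJ/min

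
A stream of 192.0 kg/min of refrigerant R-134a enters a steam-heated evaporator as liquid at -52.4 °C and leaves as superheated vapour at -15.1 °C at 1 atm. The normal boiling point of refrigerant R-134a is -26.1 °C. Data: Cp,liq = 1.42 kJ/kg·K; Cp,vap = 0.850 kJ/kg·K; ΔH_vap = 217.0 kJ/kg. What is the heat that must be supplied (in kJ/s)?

liquid -52.4→-26.1 °C: 37.346 kJ/kg
vaporisation at -26.1 °C: 217 kJ/kg
vapour -26.1→-15.1 °C: 9.35 kJ/kg
Δh = 37.346 + 217 + 9.35 = 263.7 kJ/kg
Q = ṁ·Δh = 192.0 kg/min × 263.7 kJ/kg = 50630 kJ/min
|Q| = 843.83 kW

Q = 844 kJ/s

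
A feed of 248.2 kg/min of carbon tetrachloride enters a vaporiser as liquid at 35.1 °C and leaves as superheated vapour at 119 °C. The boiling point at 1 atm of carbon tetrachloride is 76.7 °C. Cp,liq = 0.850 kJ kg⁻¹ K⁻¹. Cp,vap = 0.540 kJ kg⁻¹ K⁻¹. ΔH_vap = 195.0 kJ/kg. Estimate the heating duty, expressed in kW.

liquid 35.1→76.7 °C: 35.36 kJ/kg
vaporisation at 76.7 °C: 195 kJ/kg
vapour 76.7→119 °C: 22.842 kJ/kg
Δh = 35.36 + 195 + 22.842 = 253.2 kJ/kg
Q = ṁ·Δh = 248.2 kg/min × 253.2 kJ/kg = 62845 kJ/min
|Q| = 1047.4 kW

Q = 1050 kW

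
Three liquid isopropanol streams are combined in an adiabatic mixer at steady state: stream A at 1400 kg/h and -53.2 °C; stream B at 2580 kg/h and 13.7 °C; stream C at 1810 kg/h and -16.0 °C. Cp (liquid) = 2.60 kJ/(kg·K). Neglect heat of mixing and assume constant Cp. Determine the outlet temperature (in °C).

Energy balance with Q = 0: Σ ṁᵢCp,ᵢ(T_out − Tᵢ) = 0
Σ ṁᵢCp,ᵢTᵢ = 1400×2.60×-53.2 + 2580×2.60×13.7 + 1810×2.60×-16.0 = -177040
Σ ṁᵢCp,ᵢ = 1400×2.60 + 2580×2.60 + 1810×2.60 = 15054
T_out = -177040 / 15054 = -11.761 °C

T_out = -11.8 °C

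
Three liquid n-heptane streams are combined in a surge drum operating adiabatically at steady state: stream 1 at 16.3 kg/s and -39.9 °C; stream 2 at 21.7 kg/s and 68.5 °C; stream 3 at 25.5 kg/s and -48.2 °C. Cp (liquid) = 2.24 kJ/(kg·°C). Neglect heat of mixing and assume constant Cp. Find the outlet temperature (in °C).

T_out = -6.19 °C

Energy balance with Q = 0: Σ ṁᵢCp,ᵢ(T_out − Tᵢ) = 0
T_out = Σ ṁᵢCp,ᵢTᵢ / Σ ṁᵢCp,ᵢ
      = -880.36 / 142.24 = -6.1893 °C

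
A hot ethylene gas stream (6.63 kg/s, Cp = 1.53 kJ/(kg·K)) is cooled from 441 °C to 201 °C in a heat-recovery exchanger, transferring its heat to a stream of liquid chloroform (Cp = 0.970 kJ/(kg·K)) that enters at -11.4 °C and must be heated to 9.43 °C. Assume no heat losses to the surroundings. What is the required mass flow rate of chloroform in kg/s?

ṁ_c = 120 kg/s

Heat released by hot stream: Q = 6.63 × 1.53 × (441 − 201) = 2434.5 kJ/s
Energy balance on cold side (adiabatic exchanger): Q = ṁ_c·Cp_c·(T_c,out − T_c,in)
ṁ_c = 2434.5 / [0.970 × (9.43 − -11.4)] = 120.49 kg/s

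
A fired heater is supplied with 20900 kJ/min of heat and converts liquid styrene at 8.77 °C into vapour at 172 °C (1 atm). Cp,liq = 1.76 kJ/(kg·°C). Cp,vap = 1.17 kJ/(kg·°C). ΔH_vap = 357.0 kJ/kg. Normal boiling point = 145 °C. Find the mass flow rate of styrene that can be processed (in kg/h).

Δh = 1.76×(145−8.77) + 357.0 + 1.17×(172−145) = 628.35 kJ/kg
Q = 20900 kJ/min = 348.33 kJ/s = 1.254e+06 kJ/h
ṁ = Q/Δh = 1.254e+06 / 628.35 = 1995.7 kg/h

ṁ = 2000 kg/h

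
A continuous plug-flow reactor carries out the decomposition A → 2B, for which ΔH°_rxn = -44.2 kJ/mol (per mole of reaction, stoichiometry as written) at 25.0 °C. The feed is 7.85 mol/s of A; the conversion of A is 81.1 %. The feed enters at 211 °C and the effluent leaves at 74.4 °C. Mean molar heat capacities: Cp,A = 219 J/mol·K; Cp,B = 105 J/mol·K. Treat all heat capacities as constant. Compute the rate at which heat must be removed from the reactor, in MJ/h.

Extent of reaction ξ = 0.811 × 7.85 = 6.3663 mol/s
Reaction term: ξ·ΔH°_rxn = 6.3663 × -44.2 = -281.39 kJ/s
Sensible, feed 211→25 °C: -319.76 kJ/s
Outlet flows (mol/s): A 1.4836, B 12.733
Sensible, products 25→74.4 °C: 82.096 kJ/s
Q = ΔH = -519.06 kJ/s = -519.06 kW
Heat removed = 1868.6 MJ/h

Q_out = 1870 MJ/h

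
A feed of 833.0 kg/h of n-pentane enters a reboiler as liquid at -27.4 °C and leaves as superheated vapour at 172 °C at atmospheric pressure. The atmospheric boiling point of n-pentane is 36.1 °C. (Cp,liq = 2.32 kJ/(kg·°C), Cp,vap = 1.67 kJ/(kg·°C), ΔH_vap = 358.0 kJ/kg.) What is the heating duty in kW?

Q = 169 kW

liquid -27.4→36.1 °C: 147.32 kJ/kg
vaporisation at 36.1 °C: 358 kJ/kg
vapour 36.1→172 °C: 226.95 kJ/kg
Δh = 147.32 + 358 + 226.95 = 732.27 kJ/kg
Q = ṁ·Δh = 833.0 kg/h × 732.27 kJ/kg = 609980 kJ/h
|Q| = 169.44 kW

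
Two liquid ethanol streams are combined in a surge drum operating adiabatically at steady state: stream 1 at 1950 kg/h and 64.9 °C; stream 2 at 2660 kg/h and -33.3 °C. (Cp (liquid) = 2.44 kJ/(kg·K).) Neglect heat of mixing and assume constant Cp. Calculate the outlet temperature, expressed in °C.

Energy balance with Q = 0: Σ ṁᵢCp,ᵢ(T_out − Tᵢ) = 0
Σ ṁᵢCp,ᵢTᵢ = 1950×2.44×64.9 + 2660×2.44×-33.3 = 92664
Σ ṁᵢCp,ᵢ = 1950×2.44 + 2660×2.44 = 11248
T_out = 92664 / 11248 = 8.238 °C

T_out = 8.24 °C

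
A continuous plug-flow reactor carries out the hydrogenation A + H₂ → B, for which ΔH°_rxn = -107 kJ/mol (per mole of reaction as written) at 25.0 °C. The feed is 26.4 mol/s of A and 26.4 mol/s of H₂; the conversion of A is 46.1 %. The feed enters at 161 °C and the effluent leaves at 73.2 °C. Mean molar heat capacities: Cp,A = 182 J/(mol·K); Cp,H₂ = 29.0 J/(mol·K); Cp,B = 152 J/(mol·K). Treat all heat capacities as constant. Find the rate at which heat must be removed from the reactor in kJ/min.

Extent of reaction ξ = 0.461 × 26.4 = 12.17 mol/s
Reaction term: ξ·ΔH°_rxn = 12.17 × -107 = -1302.2 kJ/s
Sensible, feed 161→25 °C: -757.57 kJ/s
Outlet flows (mol/s): A 14.23, H₂ 14.23, B 12.17
Sensible, products 25→73.2 °C: 233.88 kJ/s
Q = ΔH = -1825.9 kJ/s = -1825.9 kW
Heat removed = 109560 kJ/min

Q_out = 110000 kJ/min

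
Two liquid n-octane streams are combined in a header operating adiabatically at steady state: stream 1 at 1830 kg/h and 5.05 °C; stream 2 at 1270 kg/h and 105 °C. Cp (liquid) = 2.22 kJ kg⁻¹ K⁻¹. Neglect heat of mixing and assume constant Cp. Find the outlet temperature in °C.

Adiabatic, steady state ⇒ Σ ṁᵢCp,ᵢ(T_out − Tᵢ) = 0
Σ ṁᵢCp,ᵢTᵢ = 1830×2.22×5.05 + 1270×2.22×105 = 316550
Σ ṁᵢCp,ᵢ = 1830×2.22 + 1270×2.22 = 6882
T_out = 316550 / 6882 = 45.997 °C

T_out = 46.0 °C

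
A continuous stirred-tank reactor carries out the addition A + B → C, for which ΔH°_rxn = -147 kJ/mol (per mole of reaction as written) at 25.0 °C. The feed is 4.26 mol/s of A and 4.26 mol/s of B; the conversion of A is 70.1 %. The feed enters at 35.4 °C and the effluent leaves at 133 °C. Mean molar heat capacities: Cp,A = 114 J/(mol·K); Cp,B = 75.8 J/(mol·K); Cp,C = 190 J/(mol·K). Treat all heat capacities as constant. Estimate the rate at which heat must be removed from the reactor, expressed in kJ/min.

Extent of reaction ξ = 0.701 × 4.26 = 2.9863 mol/s
Reaction term: ξ·ΔH°_rxn = 2.9863 × -147 = -438.98 kJ/s
Sensible, feed 35.4→25 °C: -8.4089 kJ/s
Outlet flows (mol/s): A 1.2737, B 1.2737, C 2.9863
Sensible, products 25→133 °C: 87.388 kJ/s
Q = ΔH = -360 kJ/s = -360 kW
Heat removed = 21600 kJ/min

Q_out = 21600 kJ/min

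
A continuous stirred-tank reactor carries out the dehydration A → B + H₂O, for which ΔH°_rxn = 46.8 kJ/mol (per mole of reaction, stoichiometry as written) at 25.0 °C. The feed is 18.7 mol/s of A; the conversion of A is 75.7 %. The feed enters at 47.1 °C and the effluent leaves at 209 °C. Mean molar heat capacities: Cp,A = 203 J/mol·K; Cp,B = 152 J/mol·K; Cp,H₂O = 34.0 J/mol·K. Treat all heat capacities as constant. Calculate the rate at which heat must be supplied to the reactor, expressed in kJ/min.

Q_in = 74000 kJ/min

Extent of reaction ξ = 0.757 × 18.7 = 14.156 mol/s
Reaction term: ξ·ΔH°_rxn = 14.156 × 46.8 = 662.5 kJ/s
Sensible, feed 47.1→25 °C: -83.894 kJ/s
Outlet flows (mol/s): A 4.5441, B 14.156, H₂O 14.156
Sensible, products 25→209 °C: 654.2 kJ/s
Q = ΔH = 1232.8 kJ/s = 1232.8 kW
Heat supplied = 73968 kJ/min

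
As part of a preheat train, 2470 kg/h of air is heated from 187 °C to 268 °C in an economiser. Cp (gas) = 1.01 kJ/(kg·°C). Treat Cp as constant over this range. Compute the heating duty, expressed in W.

Q = 56100 W

Q = ṁ·Cp·ΔT = 2470 × 1.01 × (268 − 187) = 202070 kJ/h
Converting: 202070 / 3600 s = 56.131 kW
Heating duty = 56131 W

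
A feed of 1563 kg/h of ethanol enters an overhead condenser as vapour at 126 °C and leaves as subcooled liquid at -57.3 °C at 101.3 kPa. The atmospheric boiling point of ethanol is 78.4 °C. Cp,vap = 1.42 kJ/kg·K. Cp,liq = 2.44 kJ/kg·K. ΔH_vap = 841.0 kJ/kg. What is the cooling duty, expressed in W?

Q_c = 538000 W

vapour 126→78.4 °C: -67.592 kJ/kg
condensation at 78.4 °C: -841 kJ/kg
liquid 78.4→-57.3 °C: -331.11 kJ/kg
Δh = -67.592 + -841 + -331.11 = -1239.7 kJ/kg
Q = ṁ·Δh = 1563 kg/h × -1239.7 kJ/kg = -1.9377e+06 kJ/h
|Q| = 538.24 kW = 538240 W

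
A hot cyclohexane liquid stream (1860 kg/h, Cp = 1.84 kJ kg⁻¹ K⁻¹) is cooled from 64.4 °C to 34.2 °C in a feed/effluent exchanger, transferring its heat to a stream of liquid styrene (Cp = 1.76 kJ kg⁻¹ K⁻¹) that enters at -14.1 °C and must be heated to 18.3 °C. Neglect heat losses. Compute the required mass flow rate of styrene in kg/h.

Heat released by hot stream: Q = 1860 × 1.84 × (64.4 − 34.2) = 103360 kJ/h
Energy balance on cold side (adiabatic exchanger): Q = ṁ_c·Cp_c·(T_c,out − T_c,in)
ṁ_c = 103360 / [1.76 × (18.3 − -14.1)] = 1812.5 kg/h

ṁ_c = 1810 kg/h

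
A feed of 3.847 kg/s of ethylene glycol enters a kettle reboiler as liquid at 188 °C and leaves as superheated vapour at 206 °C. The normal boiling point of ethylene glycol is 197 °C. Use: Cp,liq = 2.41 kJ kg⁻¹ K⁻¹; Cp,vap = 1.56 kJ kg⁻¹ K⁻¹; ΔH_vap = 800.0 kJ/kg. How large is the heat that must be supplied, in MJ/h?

Q = 11600 MJ/h

liquid 188→197 °C: 21.69 kJ/kg
vaporisation at 197 °C: 800 kJ/kg
vapour 197→206 °C: 14.04 kJ/kg
Δh = 21.69 + 800 + 14.04 = 835.73 kJ/kg
Q = ṁ·Δh = 3.847 kg/s × 835.73 kJ/kg = 3215.1 kJ/s
|Q| = 3215.1 kW = 11574 MJ/h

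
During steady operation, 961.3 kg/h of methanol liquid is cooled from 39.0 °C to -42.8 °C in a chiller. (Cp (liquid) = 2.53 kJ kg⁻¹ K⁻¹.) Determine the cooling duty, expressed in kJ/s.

Q_c = 55.3 kJ/s

Q = ṁ·Cp·ΔT = 961.3 × 2.53 × (-42.8 − 39.0) = -198940 kJ/h
Converting: 198940 / 3600 s = 55.262 kW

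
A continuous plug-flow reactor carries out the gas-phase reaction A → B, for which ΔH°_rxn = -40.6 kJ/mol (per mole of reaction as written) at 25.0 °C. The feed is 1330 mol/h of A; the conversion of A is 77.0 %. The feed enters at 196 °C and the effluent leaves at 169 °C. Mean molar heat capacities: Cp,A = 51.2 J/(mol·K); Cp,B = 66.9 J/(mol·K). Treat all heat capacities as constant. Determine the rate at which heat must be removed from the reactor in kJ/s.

Q_out = 11.4 kJ/s

Extent of reaction ξ = 0.770 × 1330 = 1024.1 mol/h
Reaction term: ξ·ΔH°_rxn = 1024.1 × -40.6 = -41578 kJ/h
Sensible, feed 196→25 °C: -11644 kJ/h
Outlet flows (mol/h): A 305.9, B 1024.1
Sensible, products 25→169 °C: 12121 kJ/h
Q = ΔH = -41102 kJ/h = -11.417 kW
Heat removed = 11.417 kJ/s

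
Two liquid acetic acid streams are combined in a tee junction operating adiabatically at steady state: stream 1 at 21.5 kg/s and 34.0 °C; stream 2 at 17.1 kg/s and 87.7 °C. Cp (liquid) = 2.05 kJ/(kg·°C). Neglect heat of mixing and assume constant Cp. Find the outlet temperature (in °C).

Adiabatic, steady state ⇒ Σ ṁᵢCp,ᵢ(T_out − Tᵢ) = 0
T_out = Σ ṁᵢCp,ᵢTᵢ / Σ ṁᵢCp,ᵢ
      = 4572.9 / 79.13 = 57.789 °C

T_out = 57.8 °C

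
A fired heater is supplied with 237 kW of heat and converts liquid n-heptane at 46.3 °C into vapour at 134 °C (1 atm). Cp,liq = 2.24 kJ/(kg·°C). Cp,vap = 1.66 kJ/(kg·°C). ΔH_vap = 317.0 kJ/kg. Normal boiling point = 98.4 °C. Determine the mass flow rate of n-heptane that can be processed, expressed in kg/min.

Δh = 2.24×(98.4−46.3) + 317.0 + 1.66×(134−98.4) = 492.8 kJ/kg
Q = 237 kW = 237 kJ/s = 14220 kJ/min
ṁ = Q/Δh = 14220 / 492.8 = 28.856 kg/min

ṁ = 28.9 kg/min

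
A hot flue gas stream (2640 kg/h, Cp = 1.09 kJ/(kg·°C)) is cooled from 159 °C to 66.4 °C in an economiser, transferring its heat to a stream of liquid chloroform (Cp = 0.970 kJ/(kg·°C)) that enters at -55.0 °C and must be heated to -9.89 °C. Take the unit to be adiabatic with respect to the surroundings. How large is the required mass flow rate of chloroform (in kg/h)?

Heat released by hot stream: Q = 2640 × 1.09 × (159 − 66.4) = 266470 kJ/h
Energy balance on cold side (adiabatic exchanger): Q = ṁ_c·Cp_c·(T_c,out − T_c,in)
ṁ_c = 266470 / [0.970 × (-9.89 − -55.0)] = 6089.7 kg/h

ṁ_c = 6090 kg/h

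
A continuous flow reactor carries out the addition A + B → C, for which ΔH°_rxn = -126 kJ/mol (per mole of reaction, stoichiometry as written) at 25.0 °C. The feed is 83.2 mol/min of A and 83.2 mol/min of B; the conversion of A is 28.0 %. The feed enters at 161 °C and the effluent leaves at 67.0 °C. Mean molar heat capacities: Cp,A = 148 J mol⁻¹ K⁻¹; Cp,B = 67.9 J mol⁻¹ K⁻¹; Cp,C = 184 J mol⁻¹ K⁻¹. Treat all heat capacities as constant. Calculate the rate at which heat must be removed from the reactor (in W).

Extent of reaction ξ = 0.280 × 83.2 = 23.296 mol/min
Reaction term: ξ·ΔH°_rxn = 23.296 × -126 = -2935.3 kJ/min
Sensible, feed 161→25 °C: -2443 kJ/min
Outlet flows (mol/min): A 59.904, B 59.904, C 23.296
Sensible, products 25→67.0 °C: 723.23 kJ/min
Q = ΔH = -4655 kJ/min = -77.584 kW
Heat removed = 77584 W

Q_out = 77600 W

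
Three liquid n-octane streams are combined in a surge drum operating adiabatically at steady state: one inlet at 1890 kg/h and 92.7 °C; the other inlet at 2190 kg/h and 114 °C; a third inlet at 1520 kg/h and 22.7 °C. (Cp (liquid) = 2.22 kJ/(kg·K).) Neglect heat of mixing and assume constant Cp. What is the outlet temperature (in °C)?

T_out = 82.0 °C

Energy balance with Q = 0: Σ ṁᵢCp,ᵢ(T_out − Tᵢ) = 0
Σ ṁᵢCp,ᵢTᵢ = 1890×2.22×92.7 + 2190×2.22×114 + 1520×2.22×22.7 = 1.0198e+06
Σ ṁᵢCp,ᵢ = 1890×2.22 + 2190×2.22 + 1520×2.22 = 12432
T_out = 1.0198e+06 / 12432 = 82.03 °C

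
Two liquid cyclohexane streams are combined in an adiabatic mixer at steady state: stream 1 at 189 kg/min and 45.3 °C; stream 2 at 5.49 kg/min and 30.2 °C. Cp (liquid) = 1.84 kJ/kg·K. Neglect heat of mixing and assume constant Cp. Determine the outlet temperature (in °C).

T_out = 44.9 °C

Adiabatic, steady state ⇒ Σ ṁᵢCp,ᵢ(T_out − Tᵢ) = 0
Σ ṁᵢCp,ᵢTᵢ = 189×1.84×45.3 + 5.49×1.84×30.2 = 16059
Σ ṁᵢCp,ᵢ = 189×1.84 + 5.49×1.84 = 357.86
T_out = 16059 / 357.86 = 44.874 °C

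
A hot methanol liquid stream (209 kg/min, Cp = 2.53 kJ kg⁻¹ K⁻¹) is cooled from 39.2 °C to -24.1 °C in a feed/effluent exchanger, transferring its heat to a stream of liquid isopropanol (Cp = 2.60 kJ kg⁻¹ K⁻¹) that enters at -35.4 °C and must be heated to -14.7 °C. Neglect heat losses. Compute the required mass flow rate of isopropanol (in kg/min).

ṁ_c = 622 kg/min

Heat released by hot stream: Q = 209 × 2.53 × (39.2 − -24.1) = 33471 kJ/min
Energy balance on cold side (adiabatic exchanger): Q = ṁ_c·Cp_c·(T_c,out − T_c,in)
ṁ_c = 33471 / [2.60 × (-14.7 − -35.4)] = 621.91 kg/min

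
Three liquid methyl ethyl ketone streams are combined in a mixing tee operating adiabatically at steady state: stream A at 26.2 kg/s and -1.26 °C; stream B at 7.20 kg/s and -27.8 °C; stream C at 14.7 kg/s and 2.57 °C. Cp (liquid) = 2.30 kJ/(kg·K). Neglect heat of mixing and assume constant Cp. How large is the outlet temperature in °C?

T_out = -4.06 °C

No heat crosses the boundary, so H_out = H_in.
Σ ṁᵢCp,ᵢTᵢ = 26.2×2.30×-1.26 + 7.20×2.30×-27.8 + 14.7×2.30×2.57 = -449.4
Σ ṁᵢCp,ᵢ = 26.2×2.30 + 7.20×2.30 + 14.7×2.30 = 110.63
T_out = -449.4 / 110.63 = -4.0622 °C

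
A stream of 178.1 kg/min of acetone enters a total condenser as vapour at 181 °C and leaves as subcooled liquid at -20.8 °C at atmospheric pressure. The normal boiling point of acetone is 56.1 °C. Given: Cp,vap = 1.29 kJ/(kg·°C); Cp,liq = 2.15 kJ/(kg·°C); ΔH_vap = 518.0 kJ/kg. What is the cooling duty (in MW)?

Q_c = 2.51 MW

vapour 181→56.1 °C: -161.12 kJ/kg
condensation at 56.1 °C: -518 kJ/kg
liquid 56.1→-20.8 °C: -165.34 kJ/kg
Δh = -161.12 + -518 + -165.34 = -844.46 kJ/kg
Q = ṁ·Δh = 178.1 kg/min × -844.46 kJ/kg = -150400 kJ/min
|Q| = 2506.6 kW = 2.5066 MW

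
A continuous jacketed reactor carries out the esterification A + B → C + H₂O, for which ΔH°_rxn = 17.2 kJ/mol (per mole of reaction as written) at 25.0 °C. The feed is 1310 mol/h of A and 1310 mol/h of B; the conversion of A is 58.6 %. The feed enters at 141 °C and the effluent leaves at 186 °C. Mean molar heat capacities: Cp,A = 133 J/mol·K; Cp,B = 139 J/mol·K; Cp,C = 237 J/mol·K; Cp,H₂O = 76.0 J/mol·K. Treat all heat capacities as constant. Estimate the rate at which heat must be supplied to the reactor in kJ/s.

Extent of reaction ξ = 0.586 × 1310 = 767.66 mol/h
Reaction term: ξ·ΔH°_rxn = 767.66 × 17.2 = 13204 kJ/h
Sensible, feed 141→25 °C: -41333 kJ/h
Outlet flows (mol/h): A 542.34, B 542.34, C 767.66, H₂O 767.66
Sensible, products 25→186 °C: 62435 kJ/h
Q = ΔH = 34305 kJ/h = 9.5293 kW
Heat supplied = 9.5293 kJ/s

Q_in = 9.53 kJ/s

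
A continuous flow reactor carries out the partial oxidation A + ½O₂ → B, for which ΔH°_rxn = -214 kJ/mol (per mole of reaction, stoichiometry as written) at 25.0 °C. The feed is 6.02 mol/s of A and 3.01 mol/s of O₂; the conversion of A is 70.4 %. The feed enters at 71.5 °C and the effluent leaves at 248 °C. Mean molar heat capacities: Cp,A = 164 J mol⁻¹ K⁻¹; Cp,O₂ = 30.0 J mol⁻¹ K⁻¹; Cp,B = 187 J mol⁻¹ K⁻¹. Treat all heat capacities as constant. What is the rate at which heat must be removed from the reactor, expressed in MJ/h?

Extent of reaction ξ = 0.704 × 6.02 = 4.2381 mol/s
Reaction term: ξ·ΔH°_rxn = 4.2381 × -214 = -906.95 kJ/s
Sensible, feed 71.5→25 °C: -50.107 kJ/s
Outlet flows (mol/s): A 1.7819, O₂ 0.89096, B 4.2381
Sensible, products 25→248 °C: 247.86 kJ/s
Q = ΔH = -709.2 kJ/s = -709.2 kW
Heat removed = 2553.1 MJ/h

Q_out = 2550 MJ/h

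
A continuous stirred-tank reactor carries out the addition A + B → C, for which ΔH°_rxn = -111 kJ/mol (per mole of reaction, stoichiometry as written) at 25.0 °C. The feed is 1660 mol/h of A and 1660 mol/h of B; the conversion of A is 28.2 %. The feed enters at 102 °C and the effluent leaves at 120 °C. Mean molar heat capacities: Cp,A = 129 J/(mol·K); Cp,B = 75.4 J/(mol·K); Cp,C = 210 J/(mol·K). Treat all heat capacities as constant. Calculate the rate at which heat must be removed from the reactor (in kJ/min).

Extent of reaction ξ = 0.282 × 1660 = 468.12 mol/h
Reaction term: ξ·ΔH°_rxn = 468.12 × -111 = -51961 kJ/h
Sensible, feed 102→25 °C: -26126 kJ/h
Outlet flows (mol/h): A 1191.9, B 1191.9, C 468.12
Sensible, products 25→120 °C: 32483 kJ/h
Q = ΔH = -45605 kJ/h = -12.668 kW
Heat removed = 760.08 kJ/min

Q_out = 760 kJ/min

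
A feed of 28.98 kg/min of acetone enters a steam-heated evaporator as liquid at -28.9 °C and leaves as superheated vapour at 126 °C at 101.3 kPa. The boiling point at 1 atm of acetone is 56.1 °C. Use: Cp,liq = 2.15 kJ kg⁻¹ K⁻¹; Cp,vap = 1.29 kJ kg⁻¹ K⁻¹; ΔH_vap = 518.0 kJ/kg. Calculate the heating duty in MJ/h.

liquid -28.9→56.1 °C: 182.75 kJ/kg
vaporisation at 56.1 °C: 518 kJ/kg
vapour 56.1→126 °C: 90.171 kJ/kg
Δh = 182.75 + 518 + 90.171 = 790.92 kJ/kg
Q = ṁ·Δh = 28.98 kg/min × 790.92 kJ/kg = 22921 kJ/min
|Q| = 382.01 kW = 1375.3 MJ/h

Q = 1380 MJ/h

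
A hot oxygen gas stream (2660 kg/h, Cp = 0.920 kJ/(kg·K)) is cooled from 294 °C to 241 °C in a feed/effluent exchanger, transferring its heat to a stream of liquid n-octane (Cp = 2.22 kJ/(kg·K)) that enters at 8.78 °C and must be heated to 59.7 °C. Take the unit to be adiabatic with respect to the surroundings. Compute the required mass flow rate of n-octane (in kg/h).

Heat released by hot stream: Q = 2660 × 0.920 × (294 − 241) = 129700 kJ/h
Energy balance on cold side (adiabatic exchanger): Q = ṁ_c·Cp_c·(T_c,out − T_c,in)
ṁ_c = 129700 / [2.22 × (59.7 − 8.78)] = 1147.4 kg/h

ṁ_c = 1150 kg/h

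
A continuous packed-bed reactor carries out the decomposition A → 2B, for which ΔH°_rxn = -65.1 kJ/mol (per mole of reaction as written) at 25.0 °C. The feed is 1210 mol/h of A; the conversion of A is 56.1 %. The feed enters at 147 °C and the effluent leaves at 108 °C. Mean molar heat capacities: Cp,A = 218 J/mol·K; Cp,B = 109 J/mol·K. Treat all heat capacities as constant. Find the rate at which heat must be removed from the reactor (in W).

Extent of reaction ξ = 0.561 × 1210 = 678.81 mol/h
Reaction term: ξ·ΔH°_rxn = 678.81 × -65.1 = -44191 kJ/h
Sensible, feed 147→25 °C: -32181 kJ/h
Outlet flows (mol/h): A 531.19, B 1357.6
Sensible, products 25→108 °C: 21894 kJ/h
Q = ΔH = -54478 kJ/h = -15.133 kW
Heat removed = 15133 W

Q_out = 15100 W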